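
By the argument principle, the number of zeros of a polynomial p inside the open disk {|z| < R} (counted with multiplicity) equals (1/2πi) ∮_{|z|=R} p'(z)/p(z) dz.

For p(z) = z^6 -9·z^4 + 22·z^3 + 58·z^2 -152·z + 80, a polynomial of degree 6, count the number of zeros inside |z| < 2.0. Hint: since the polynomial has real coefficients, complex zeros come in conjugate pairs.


The zeros of p are: (2 + 2i), (2 - 2i), (-3 + 1i), (-3 - 1i), 1, 1.
Their magnitudes are: 2.828, 2.828, 3.162, 3.162, 1, 1.
Zeros with |z| < R = 2.0: 1, 1.
Count = 2.
By the argument principle, (1/2πi) ∮_{|z|=R} p'(z)/p(z) dz equals exactly this count.

Number of zeros inside |z| < 2.0: 2.


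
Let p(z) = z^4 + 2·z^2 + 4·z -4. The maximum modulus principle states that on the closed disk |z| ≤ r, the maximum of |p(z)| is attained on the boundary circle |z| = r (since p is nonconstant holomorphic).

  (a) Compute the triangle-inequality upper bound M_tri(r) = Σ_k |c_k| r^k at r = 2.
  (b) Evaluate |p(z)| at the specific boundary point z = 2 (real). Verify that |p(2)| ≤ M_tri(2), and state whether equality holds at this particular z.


Coefficients: c_0 = -4, c_1 = 4, c_2 = 2, c_3 = 0, c_4 = 1. Radius r = 2.
Part (a). Triangle bound: M_tri(r) = Σ_k |c_k| r^k
  = |-4|·2^0 + |4|·2^1 + |2|·2^2 + |0|·2^3 + |1|·2^4
  = 4 + 8 + 8 + 0 + 16 = 36.
This bounds M(r) := max_{|z|=r} |p(z)| from above; equality holds iff all terms c_k z^k can be made to align in phase at a single z on |z|=r.
Part (b). At z = 2 (real, on the circle |z| = r):
  p(2) = (-4)·2^0 + (4)·2^1 + (2)·2^2 + (0)·2^3 + (1)·2^4 = 28.
  |p(2)| = 28.
Check: |p(2)| = 28 ≤ 36 = M_tri(2). ✓ Equality does not hold at z = 2 (the coefficients have mixed signs, so the terms do not all align in phase there).

M_tri(2) = 36; |p(2)| = 28; equality at z=2: no.


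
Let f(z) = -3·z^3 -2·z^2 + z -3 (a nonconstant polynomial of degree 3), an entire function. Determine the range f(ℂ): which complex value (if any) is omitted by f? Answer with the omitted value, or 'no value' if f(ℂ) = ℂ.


Little Picard bounds the complement of f(ℂ) to at most one point.
For every w ∈ ℂ, the equation p(z) − w = 0 is a nonconstant polynomial in z and hence has at least one root by the fundamental theorem of algebra. So p is surjective onto ℂ, omitting no value.

Omitted value: no value.


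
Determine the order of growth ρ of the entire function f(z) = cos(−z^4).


Write cos(w) = (e^{iw} ± e^{−iw})/(2 or 2i), so |cos(w)| ≤ e^{|w|}. With w = −z^4, |w| ≤ 1r^4 + 0 on |z|=r, giving M(r) ≤ e^{1r^4 + 0} and ρ ≤ 4. For the lower bound, choose z on |z|=r with -1z^4 purely imaginary of modulus 1r^4; then |cos(−z^4)| grows like e^{1r^4}/2, so ρ ≥ 4. Hence ρ = 4.
Therefore ρ = 4.

Order ρ = 4.


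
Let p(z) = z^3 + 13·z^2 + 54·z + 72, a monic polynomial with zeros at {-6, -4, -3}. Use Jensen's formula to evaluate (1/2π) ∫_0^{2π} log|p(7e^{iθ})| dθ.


Zeros: -6, -4, -3; r = 7.
Inside |z| < r: -6, -4, -3. Outside (|z| ≥ r): ∅.
p(0) = 72, so log|p(0)| = log(72) = 4.2767.
Apply Jensen: I(r) = log|p(0)| + Σ_k log(r/|z_k|), summed over zeros inside |z| < r.
  log(r/|z_k|) for z_k = -6: log(7/6) = 0.1542
  log(r/|z_k|) for z_k = -4: log(7/4) = 0.5596
  log(r/|z_k|) for z_k = -3: log(7/3) = 0.8473
Sum over inside zeros: 1.5611.
I(r) = log|p(0)| + (inside sum) = 4.2767 + 1.5611 = 5.8377.
Closed form (all zeros inside, monic): I(r) = n·log(r) = 3·log(7) = 5.8377. ✓

I(r) ≈ 5.8377.


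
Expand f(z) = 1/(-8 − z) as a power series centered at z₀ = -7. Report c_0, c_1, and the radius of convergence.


Let w = z − z₀, so z = z₀ + w.
Then -8 − z = -8 − (z₀ + w) = (-8 − z₀) − w = -1 − w.
f(z) = 1/(-1 − w) = (1/(-1)) · 1/(1 − w/(-1)) = Σ_{n≥0} w^n / (-1)^(n+1).
So c_n = 1/(-1)^(n+1):
  c_0 = 1/(-1)^1 = -1.
  c_1 = 1/(-1)^2 = 1.
The series is valid for |w/d| < 1, i.e. |z − z₀| < |d|.
Radius of convergence: R = |-8 − z₀| = |-1| = 1 (distance from z₀ to the singularity z = -8).

c_0 = -1, c_1 = 1; R = 1.


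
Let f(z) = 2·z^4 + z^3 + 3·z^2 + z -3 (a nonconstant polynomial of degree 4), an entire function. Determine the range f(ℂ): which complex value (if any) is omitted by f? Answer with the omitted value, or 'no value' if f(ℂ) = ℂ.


Little Picard bounds the complement of f(ℂ) to at most one point.
For every w ∈ ℂ, the equation p(z) − w = 0 is a nonconstant polynomial in z and hence has at least one root by the fundamental theorem of algebra. So p is surjective onto ℂ, omitting no value.

Omitted value: no value.


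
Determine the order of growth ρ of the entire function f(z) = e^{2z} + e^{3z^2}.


Each summand is entire of order 1 and 2 respectively (as in the single-exponential case). The order of a sum is at most the max of the orders, so ρ ≤ 2. For the lower bound: on |z|=r choose arg z so that 3z^2 is real positive; then |e^{3z^2}| = e^{3r^2} while |e^{2z}| ≤ e^{2r^1} = o(e^{3r^2}). So |f| ≥ e^{3r^2}(1 − o(1)) and ρ ≥ 2. Hence ρ = max(1, 2) = 2.
Therefore ρ = 2.

Order ρ = 2.


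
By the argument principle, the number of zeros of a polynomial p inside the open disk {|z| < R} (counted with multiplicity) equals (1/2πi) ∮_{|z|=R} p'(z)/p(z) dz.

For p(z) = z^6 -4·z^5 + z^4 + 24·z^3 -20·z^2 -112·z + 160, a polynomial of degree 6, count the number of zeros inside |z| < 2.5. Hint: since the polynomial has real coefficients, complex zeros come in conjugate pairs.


The zeros of p are: 2, (-2 + 1i), (-2 - 1i), (2 + 2i), (2 - 2i), 2.
Their magnitudes are: 2, 2.236, 2.236, 2.828, 2.828, 2.
Zeros with |z| < R = 2.5: 2, (-2 + 1i), (-2 - 1i), 2.
Count = 4.
By the argument principle, (1/2πi) ∮_{|z|=R} p'(z)/p(z) dz equals exactly this count.

Number of zeros inside |z| < 2.5: 4.


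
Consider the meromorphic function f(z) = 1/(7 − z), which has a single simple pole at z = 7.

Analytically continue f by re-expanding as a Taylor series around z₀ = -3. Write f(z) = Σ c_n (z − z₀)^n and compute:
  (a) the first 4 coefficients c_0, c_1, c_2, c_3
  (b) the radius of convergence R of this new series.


Let w = z − z₀, so z = z₀ + w.
Then 7 − z = 7 − (z₀ + w) = (7 − z₀) − w = 10 − w.
f(z) = 1/(10 − w) = (1/(10)) · 1/(1 − w/(10)) = Σ_{n≥0} w^n / (10)^(n+1).
So c_n = 1/(10)^(n+1):
  c_0 = 1/(10)^1 = 1/10.
  c_1 = 1/(10)^2 = 1/100.
  c_2 = 1/(10)^3 = 1/1000.
  c_3 = 1/(10)^4 = 1/10000.
The series is valid for |w/d| < 1, i.e. |z − z₀| < |d|.
Radius of convergence: R = |7 − z₀| = |10| = 10 (distance from z₀ to the singularity z = 7).

c_0 = 1/10, c_1 = 1/100, c_2 = 1/1000, c_3 = 1/10000; R = 10.


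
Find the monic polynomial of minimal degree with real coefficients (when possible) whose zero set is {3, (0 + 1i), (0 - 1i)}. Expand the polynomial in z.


The polynomial is p(z) = ∏_{α ∈ S} (z − α), where S = {3, (0 + 1i), (0 - 1i)}.
Expanding the product yields: p(z) = z^3 -3·z^2 + z -3.
Note conjugate pairs combine to real quadratics: (z − (0+1i))(z − (0−1i)) = z² + 1.
The resulting polynomial has degree 3 and real coefficients as required.

p(z) = z^3 -3·z^2 + z -3.


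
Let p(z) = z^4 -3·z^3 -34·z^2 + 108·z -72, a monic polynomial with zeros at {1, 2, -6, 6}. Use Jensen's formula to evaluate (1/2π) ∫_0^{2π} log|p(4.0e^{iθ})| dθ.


Zeros: -6, 1, 2, 6; r = 4.0.
Inside |z| < r: 1, 2. Outside (|z| ≥ r): -6, 6.
p(0) = -72, so log|p(0)| = log(72) = 4.2767.
Apply Jensen: I(r) = log|p(0)| + Σ_k log(r/|z_k|), summed over zeros inside |z| < r.
  log(r/|z_k|) for z_k = 1: log(4.0/1) = 1.3863
  log(r/|z_k|) for z_k = 2: log(4.0/2) = 0.6931
  Outside zeros (-6, 6) contribute nothing to the Jensen sum.
Sum over inside zeros: 2.0794.
I(r) = log|p(0)| + (inside sum) = 4.2767 + 2.0794 = 6.3561.
Note: since some zeros are outside |z| ≤ r, the simplified n·log(r) form does NOT apply — only the inside zeros contribute.

I(r) ≈ 6.3561.


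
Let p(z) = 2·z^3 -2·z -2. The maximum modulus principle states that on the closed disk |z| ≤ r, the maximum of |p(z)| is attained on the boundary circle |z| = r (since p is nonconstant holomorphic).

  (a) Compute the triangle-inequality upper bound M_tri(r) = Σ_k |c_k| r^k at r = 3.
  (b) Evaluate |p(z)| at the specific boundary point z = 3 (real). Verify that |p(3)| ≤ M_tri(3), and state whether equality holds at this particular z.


Coefficients: c_0 = -2, c_1 = -2, c_2 = 0, c_3 = 2. Radius r = 3.
Part (a). Triangle bound: M_tri(r) = Σ_k |c_k| r^k
  = |-2|·3^0 + |-2|·3^1 + |0|·3^2 + |2|·3^3
  = 2 + 6 + 0 + 54 = 62.
This bounds M(r) := max_{|z|=r} |p(z)| from above; equality holds iff all terms c_k z^k can be made to align in phase at a single z on |z|=r.
Part (b). At z = 3 (real, on the circle |z| = r):
  p(3) = (-2)·3^0 + (-2)·3^1 + (0)·3^2 + (2)·3^3 = 46.
  |p(3)| = 46.
Check: |p(3)| = 46 ≤ 62 = M_tri(3). ✓ Equality does not hold at z = 3 (the coefficients have mixed signs, so the terms do not all align in phase there).

M_tri(3) = 62; |p(3)| = 46; equality at z=3: no.


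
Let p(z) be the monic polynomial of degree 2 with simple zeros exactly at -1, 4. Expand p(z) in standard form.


The polynomial is p(z) = ∏_{α ∈ S} (z − α), where S = {-1, 4}.
Expanding the product yields: p(z) = z^2 -3·z -4.
The resulting polynomial has degree 2 and real coefficients as required.

p(z) = z^2 -3·z -4.


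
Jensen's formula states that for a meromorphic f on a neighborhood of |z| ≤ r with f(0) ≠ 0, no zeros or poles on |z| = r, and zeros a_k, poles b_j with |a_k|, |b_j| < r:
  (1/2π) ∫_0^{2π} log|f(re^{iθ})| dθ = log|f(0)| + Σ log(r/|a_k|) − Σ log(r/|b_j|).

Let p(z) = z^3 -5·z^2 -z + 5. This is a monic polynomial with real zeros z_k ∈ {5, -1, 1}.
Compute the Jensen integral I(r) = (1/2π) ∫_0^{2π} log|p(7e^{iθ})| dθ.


Zeros: -1, 1, 5; r = 7.
Inside |z| < r: -1, 1, 5. Outside (|z| ≥ r): ∅.
p(0) = 5, so log|p(0)| = log(5) = 1.6094.
Apply Jensen: I(r) = log|p(0)| + Σ_k log(r/|z_k|), summed over zeros inside |z| < r.
  log(r/|z_k|) for z_k = 5: log(7/5) = 0.3365
  log(r/|z_k|) for z_k = -1: log(7/1) = 1.9459
  log(r/|z_k|) for z_k = 1: log(7/1) = 1.9459
Sum over inside zeros: 4.2283.
I(r) = log|p(0)| + (inside sum) = 1.6094 + 4.2283 = 5.8377.
Closed form (all zeros inside, monic): I(r) = n·log(r) = 3·log(7) = 5.8377. ✓

I(r) ≈ 5.8377.


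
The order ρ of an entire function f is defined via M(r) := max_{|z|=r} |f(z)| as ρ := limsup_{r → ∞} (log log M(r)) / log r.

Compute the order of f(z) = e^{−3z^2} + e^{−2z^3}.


Each summand is entire of order 2 and 3 respectively (as in the single-exponential case). The order of a sum is at most the max of the orders, so ρ ≤ 3. For the lower bound: on |z|=r choose arg z so that -2z^3 is real positive; then |e^{-2z^3}| = e^{2r^3} while |e^{-3z^2}| ≤ e^{3r^2} = o(e^{2r^3}). So |f| ≥ e^{2r^3}(1 − o(1)) and ρ ≥ 3. Hence ρ = max(2, 3) = 3.
Therefore ρ = 3.

Order ρ = 3.


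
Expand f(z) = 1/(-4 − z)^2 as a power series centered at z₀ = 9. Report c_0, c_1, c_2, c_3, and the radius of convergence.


Let w = z − z₀, so z = z₀ + w.
Then -4 − z = -4 − (z₀ + w) = (-4 − z₀) − w = -13 − w.
f(z) = 1/(-13 − w)^2 = (1/(-13)^2) · (1 − w/(-13))^{−2}.
By the binomial series (1−u)^{−2} = Σ_{n≥0} C(n+1, 1) u^n for |u|<1, with u = w/(-13):
  c_n = C(n+1, 1) / (-13)^(n+2).
  c_0 = 1/(-13)^2 = 1/169.
  c_1 = 2/(-13)^3 = -2/2197.
  c_2 = 3/(-13)^4 = 3/28561.
  c_3 = 4/(-13)^5 = -4/371293.
The series is valid for |w/d| < 1, i.e. |z − z₀| < |d|.
Radius of convergence: R = |-4 − z₀| = |-13| = 13 (distance from z₀ to the singularity z = -4).

c_0 = 1/169, c_1 = -2/2197, c_2 = 3/28561, c_3 = -4/371293; R = 13.


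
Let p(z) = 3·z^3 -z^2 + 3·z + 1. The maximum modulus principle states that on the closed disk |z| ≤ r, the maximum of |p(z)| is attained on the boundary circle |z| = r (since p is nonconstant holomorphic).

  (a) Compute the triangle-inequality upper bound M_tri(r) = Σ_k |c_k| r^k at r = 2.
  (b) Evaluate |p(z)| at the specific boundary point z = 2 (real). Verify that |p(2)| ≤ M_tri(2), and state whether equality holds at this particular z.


Coefficients: c_0 = 1, c_1 = 3, c_2 = -1, c_3 = 3. Radius r = 2.
Part (a). Triangle bound: M_tri(r) = Σ_k |c_k| r^k
  = |1|·2^0 + |3|·2^1 + |-1|·2^2 + |3|·2^3
  = 1 + 6 + 4 + 24 = 35.
This bounds M(r) := max_{|z|=r} |p(z)| from above; equality holds iff all terms c_k z^k can be made to align in phase at a single z on |z|=r.
Part (b). At z = 2 (real, on the circle |z| = r):
  p(2) = (1)·2^0 + (3)·2^1 + (-1)·2^2 + (3)·2^3 = 27.
  |p(2)| = 27.
Check: |p(2)| = 27 ≤ 35 = M_tri(2). ✓ Equality does not hold at z = 2 (the coefficients have mixed signs, so the terms do not all align in phase there).

M_tri(2) = 35; |p(2)| = 27; equality at z=2: no.


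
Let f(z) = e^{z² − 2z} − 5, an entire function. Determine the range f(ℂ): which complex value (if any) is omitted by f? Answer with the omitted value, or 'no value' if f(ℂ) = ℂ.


Little Picard bounds the complement of f(ℂ) to at most one point.
The exponent g(z) = z² − 2z is a nonconstant polynomial, hence surjective onto ℂ. So e^{g(z)} takes every value in {e^w : w ∈ ℂ} = ℂ ∖ {0}. Adding -5 shifts the range to ℂ ∖ {-5}. f omits exactly -5.

Omitted value: -5.


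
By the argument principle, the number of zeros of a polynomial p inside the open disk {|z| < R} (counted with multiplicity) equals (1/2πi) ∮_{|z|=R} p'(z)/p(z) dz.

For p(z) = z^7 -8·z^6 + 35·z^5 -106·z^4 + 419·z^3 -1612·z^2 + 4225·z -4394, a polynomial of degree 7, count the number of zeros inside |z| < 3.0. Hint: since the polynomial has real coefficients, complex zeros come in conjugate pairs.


The zeros of p are: 2, (-2 + 3i), (-2 - 3i), (2 + 3i), (2 - 3i), (3 + 2i), (3 - 2i).
Their magnitudes are: 2, 3.606, 3.606, 3.606, 3.606, 3.606, 3.606.
Zeros with |z| < R = 3.0: 2.
Count = 1.
By the argument principle, (1/2πi) ∮_{|z|=R} p'(z)/p(z) dz equals exactly this count.

Number of zeros inside |z| < 3.0: 1.


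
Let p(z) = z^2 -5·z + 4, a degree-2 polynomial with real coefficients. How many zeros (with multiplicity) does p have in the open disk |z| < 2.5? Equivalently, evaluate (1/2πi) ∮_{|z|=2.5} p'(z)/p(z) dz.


The zeros of p are: 4, 1.
Their magnitudes are: 4, 1.
Zeros with |z| < R = 2.5: 1.
Count = 1.
By the argument principle, (1/2πi) ∮_{|z|=R} p'(z)/p(z) dz equals exactly this count.

Number of zeros inside |z| < 2.5: 1.


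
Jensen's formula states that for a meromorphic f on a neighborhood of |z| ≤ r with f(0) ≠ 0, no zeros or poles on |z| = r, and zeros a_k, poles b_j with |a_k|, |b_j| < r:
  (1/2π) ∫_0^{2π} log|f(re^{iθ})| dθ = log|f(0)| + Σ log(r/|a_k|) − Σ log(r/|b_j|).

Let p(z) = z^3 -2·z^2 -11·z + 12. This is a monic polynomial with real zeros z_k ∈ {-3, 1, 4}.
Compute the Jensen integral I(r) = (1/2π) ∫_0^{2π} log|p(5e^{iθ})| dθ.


Zeros: -3, 1, 4; r = 5.
Inside |z| < r: -3, 1, 4. Outside (|z| ≥ r): ∅.
p(0) = 12, so log|p(0)| = log(12) = 2.4849.
Apply Jensen: I(r) = log|p(0)| + Σ_k log(r/|z_k|), summed over zeros inside |z| < r.
  log(r/|z_k|) for z_k = -3: log(5/3) = 0.5108
  log(r/|z_k|) for z_k = 1: log(5/1) = 1.6094
  log(r/|z_k|) for z_k = 4: log(5/4) = 0.2231
Sum over inside zeros: 2.3434.
I(r) = log|p(0)| + (inside sum) = 2.4849 + 2.3434 = 4.8283.
Closed form (all zeros inside, monic): I(r) = n·log(r) = 3·log(5) = 4.8283. ✓

I(r) ≈ 4.8283.


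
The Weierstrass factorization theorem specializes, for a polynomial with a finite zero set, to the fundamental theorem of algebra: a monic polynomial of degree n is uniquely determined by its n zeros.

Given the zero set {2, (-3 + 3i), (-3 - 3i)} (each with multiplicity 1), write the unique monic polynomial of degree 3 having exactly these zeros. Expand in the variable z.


The polynomial is p(z) = ∏_{α ∈ S} (z − α), where S = {2, (-3 + 3i), (-3 - 3i)}.
Expanding the product yields: p(z) = z^3 + 4·z^2 + 6·z -36.
Note conjugate pairs combine to real quadratics: (z − (-3+3i))(z − (-3−3i)) = z² + 6z + 18.
The resulting polynomial has degree 3 and real coefficients as required.

p(z) = z^3 + 4·z^2 + 6·z -36.


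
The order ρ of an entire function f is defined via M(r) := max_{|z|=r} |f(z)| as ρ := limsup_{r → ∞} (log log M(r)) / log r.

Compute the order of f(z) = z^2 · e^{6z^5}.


M(r) = max_{|z|=r} |1|·|z|^2·|e^{6z^5}| = 1·r^2 · e^{6r^5} (the factors attain their maxima compatibly on |z|=r). Then log M(r) = log 1 + 2·log r + 6r^5, dominated by the last term, so log log M(r) ~ 5·log r. The polynomial factor 1z^2 contributes only a log r term and does not affect the order. ρ = 5.
Therefore ρ = 5.

Order ρ = 5.


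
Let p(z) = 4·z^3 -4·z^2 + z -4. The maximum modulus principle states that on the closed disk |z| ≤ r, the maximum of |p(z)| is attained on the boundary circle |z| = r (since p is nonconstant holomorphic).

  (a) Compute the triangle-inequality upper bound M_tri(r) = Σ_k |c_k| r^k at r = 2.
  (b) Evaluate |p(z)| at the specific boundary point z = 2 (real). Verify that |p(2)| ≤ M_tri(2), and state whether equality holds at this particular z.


Coefficients: c_0 = -4, c_1 = 1, c_2 = -4, c_3 = 4. Radius r = 2.
Part (a). Triangle bound: M_tri(r) = Σ_k |c_k| r^k
  = |-4|·2^0 + |1|·2^1 + |-4|·2^2 + |4|·2^3
  = 4 + 2 + 16 + 32 = 54.
This bounds M(r) := max_{|z|=r} |p(z)| from above; equality holds iff all terms c_k z^k can be made to align in phase at a single z on |z|=r.
Part (b). At z = 2 (real, on the circle |z| = r):
  p(2) = (-4)·2^0 + (1)·2^1 + (-4)·2^2 + (4)·2^3 = 14.
  |p(2)| = 14.
Check: |p(2)| = 14 ≤ 54 = M_tri(2). ✓ Equality does not hold at z = 2 (the coefficients have mixed signs, so the terms do not all align in phase there).

M_tri(2) = 54; |p(2)| = 14; equality at z=2: no.


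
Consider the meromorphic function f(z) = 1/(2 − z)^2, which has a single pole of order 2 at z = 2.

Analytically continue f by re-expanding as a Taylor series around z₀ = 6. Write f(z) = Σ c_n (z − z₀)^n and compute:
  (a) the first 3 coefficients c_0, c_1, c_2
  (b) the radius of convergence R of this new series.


Let w = z − z₀, so z = z₀ + w.
Then 2 − z = 2 − (z₀ + w) = (2 − z₀) − w = -4 − w.
f(z) = 1/(-4 − w)^2 = (1/(-4)^2) · (1 − w/(-4))^{−2}.
By the binomial series (1−u)^{−2} = Σ_{n≥0} C(n+1, 1) u^n for |u|<1, with u = w/(-4):
  c_n = C(n+1, 1) / (-4)^(n+2).
  c_0 = 1/(-4)^2 = 1/16.
  c_1 = 2/(-4)^3 = -1/32.
  c_2 = 3/(-4)^4 = 3/256.
The series is valid for |w/d| < 1, i.e. |z − z₀| < |d|.
Radius of convergence: R = |2 − z₀| = |-4| = 4 (distance from z₀ to the singularity z = 2).

c_0 = 1/16, c_1 = -1/32, c_2 = 3/256; R = 4.


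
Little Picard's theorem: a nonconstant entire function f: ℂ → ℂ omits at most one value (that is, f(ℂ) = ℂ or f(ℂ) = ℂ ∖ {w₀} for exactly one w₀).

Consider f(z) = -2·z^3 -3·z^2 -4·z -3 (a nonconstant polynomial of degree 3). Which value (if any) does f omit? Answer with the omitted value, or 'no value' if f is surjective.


Little Picard bounds the complement of f(ℂ) to at most one point.
For every w ∈ ℂ, the equation p(z) − w = 0 is a nonconstant polynomial in z and hence has at least one root by the fundamental theorem of algebra. So p is surjective onto ℂ, omitting no value.

Omitted value: no value.


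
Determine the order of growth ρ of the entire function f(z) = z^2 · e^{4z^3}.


M(r) = max_{|z|=r} |1|·|z|^2·|e^{4z^3}| = 1·r^2 · e^{4r^3} (the factors attain their maxima compatibly on |z|=r). Then log M(r) = log 1 + 2·log r + 4r^3, dominated by the last term, so log log M(r) ~ 3·log r. The polynomial factor 1z^2 contributes only a log r term and does not affect the order. ρ = 3.
Therefore ρ = 3.

Order ρ = 3.


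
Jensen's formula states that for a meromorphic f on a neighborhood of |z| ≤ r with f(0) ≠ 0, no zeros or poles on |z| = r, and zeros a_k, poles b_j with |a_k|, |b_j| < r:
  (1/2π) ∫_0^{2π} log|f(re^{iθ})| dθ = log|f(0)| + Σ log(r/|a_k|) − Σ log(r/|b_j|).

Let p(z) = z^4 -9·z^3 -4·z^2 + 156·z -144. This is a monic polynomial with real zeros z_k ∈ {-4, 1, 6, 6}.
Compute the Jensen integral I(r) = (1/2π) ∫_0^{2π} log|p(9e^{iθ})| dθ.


Zeros: -4, 1, 6, 6; r = 9.
Inside |z| < r: -4, 1, 6, 6. Outside (|z| ≥ r): ∅.
p(0) = -144, so log|p(0)| = log(144) = 4.9698.
Apply Jensen: I(r) = log|p(0)| + Σ_k log(r/|z_k|), summed over zeros inside |z| < r.
  log(r/|z_k|) for z_k = -4: log(9/4) = 0.8109
  log(r/|z_k|) for z_k = 1: log(9/1) = 2.1972
  log(r/|z_k|) for z_k = 6: log(9/6) = 0.4055
  log(r/|z_k|) for z_k = 6: log(9/6) = 0.4055
Sum over inside zeros: 3.8191.
I(r) = log|p(0)| + (inside sum) = 4.9698 + 3.8191 = 8.7889.
Closed form (all zeros inside, monic): I(r) = n·log(r) = 4·log(9) = 8.7889. ✓

I(r) ≈ 8.7889.


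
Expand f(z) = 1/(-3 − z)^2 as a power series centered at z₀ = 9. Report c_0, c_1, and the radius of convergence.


Let w = z − z₀, so z = z₀ + w.
Then -3 − z = -3 − (z₀ + w) = (-3 − z₀) − w = -12 − w.
f(z) = 1/(-12 − w)^2 = (1/(-12)^2) · (1 − w/(-12))^{−2}.
By the binomial series (1−u)^{−2} = Σ_{n≥0} C(n+1, 1) u^n for |u|<1, with u = w/(-12):
  c_n = C(n+1, 1) / (-12)^(n+2).
  c_0 = 1/(-12)^2 = 1/144.
  c_1 = 2/(-12)^3 = -1/864.
The series is valid for |w/d| < 1, i.e. |z − z₀| < |d|.
Radius of convergence: R = |-3 − z₀| = |-12| = 12 (distance from z₀ to the singularity z = -3).

c_0 = 1/144, c_1 = -1/864; R = 12.


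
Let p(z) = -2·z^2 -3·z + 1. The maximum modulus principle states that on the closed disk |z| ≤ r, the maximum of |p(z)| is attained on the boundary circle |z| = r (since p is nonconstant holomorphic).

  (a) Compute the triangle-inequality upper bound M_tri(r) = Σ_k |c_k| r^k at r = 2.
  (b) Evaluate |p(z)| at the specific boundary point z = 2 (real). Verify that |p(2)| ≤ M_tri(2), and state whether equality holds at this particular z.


Coefficients: c_0 = 1, c_1 = -3, c_2 = -2. Radius r = 2.
Part (a). Triangle bound: M_tri(r) = Σ_k |c_k| r^k
  = |1|·2^0 + |-3|·2^1 + |-2|·2^2
  = 1 + 6 + 8 = 15.
This bounds M(r) := max_{|z|=r} |p(z)| from above; equality holds iff all terms c_k z^k can be made to align in phase at a single z on |z|=r.
Part (b). At z = 2 (real, on the circle |z| = r):
  p(2) = (1)·2^0 + (-3)·2^1 + (-2)·2^2 = -13.
  |p(2)| = 13.
Check: |p(2)| = 13 ≤ 15 = M_tri(2). ✓ Equality does not hold at z = 2 (the coefficients have mixed signs, so the terms do not all align in phase there).

M_tri(2) = 15; |p(2)| = 13; equality at z=2: no.


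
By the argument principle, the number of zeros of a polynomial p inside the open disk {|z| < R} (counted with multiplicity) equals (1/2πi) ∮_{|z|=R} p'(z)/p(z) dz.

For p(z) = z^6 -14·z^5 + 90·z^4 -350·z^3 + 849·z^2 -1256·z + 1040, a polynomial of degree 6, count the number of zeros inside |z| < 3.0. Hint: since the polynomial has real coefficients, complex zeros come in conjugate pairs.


The zeros of p are: 4, (2 + 3i), (2 - 3i), 4, (1 + 2i), (1 - 2i).
Their magnitudes are: 4, 3.606, 3.606, 4, 2.236, 2.236.
Zeros with |z| < R = 3.0: (1 + 2i), (1 - 2i).
Count = 2.
By the argument principle, (1/2πi) ∮_{|z|=R} p'(z)/p(z) dz equals exactly this count.

Number of zeros inside |z| < 3.0: 2.


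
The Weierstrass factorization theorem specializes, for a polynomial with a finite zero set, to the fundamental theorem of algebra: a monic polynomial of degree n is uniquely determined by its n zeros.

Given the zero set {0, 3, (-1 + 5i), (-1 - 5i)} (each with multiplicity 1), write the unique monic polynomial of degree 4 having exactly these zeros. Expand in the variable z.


The polynomial is p(z) = ∏_{α ∈ S} (z − α), where S = {0, 3, (-1 + 5i), (-1 - 5i)}.
Expanding the product yields: p(z) = z^4 -z^3 + 20·z^2 -78·z.
Note conjugate pairs combine to real quadratics: (z − (-1+5i))(z − (-1−5i)) = z² + 2z + 26.
The resulting polynomial has degree 4 and real coefficients as required.

p(z) = z^4 -z^3 + 20·z^2 -78·z.


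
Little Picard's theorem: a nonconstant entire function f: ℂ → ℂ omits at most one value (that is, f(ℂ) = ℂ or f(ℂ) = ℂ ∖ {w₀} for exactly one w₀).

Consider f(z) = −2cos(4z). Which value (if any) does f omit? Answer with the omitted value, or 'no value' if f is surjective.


Little Picard bounds the complement of f(ℂ) to at most one point.
cos is entire and surjective onto ℂ: for every w ∈ ℂ, cos(ζ) = w has a solution ζ ∈ ℂ (e.g., via the complex inverse arccos). With ζ = 4z this gives z = ζ/(4). Then -2·cos(4z) takes every value in -2·ℂ = ℂ, and adding 0 is a bijection of ℂ. So f is surjective and omits no value. (Note: only on the real line is cos bounded by [−1, 1].)

Omitted value: no value.


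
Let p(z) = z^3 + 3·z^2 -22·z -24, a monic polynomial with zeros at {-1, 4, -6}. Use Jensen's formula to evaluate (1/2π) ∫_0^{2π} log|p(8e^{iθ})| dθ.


Zeros: -6, -1, 4; r = 8.
Inside |z| < r: -6, -1, 4. Outside (|z| ≥ r): ∅.
p(0) = -24, so log|p(0)| = log(24) = 3.1781.
Apply Jensen: I(r) = log|p(0)| + Σ_k log(r/|z_k|), summed over zeros inside |z| < r.
  log(r/|z_k|) for z_k = -1: log(8/1) = 2.0794
  log(r/|z_k|) for z_k = 4: log(8/4) = 0.6931
  log(r/|z_k|) for z_k = -6: log(8/6) = 0.2877
Sum over inside zeros: 3.0603.
I(r) = log|p(0)| + (inside sum) = 3.1781 + 3.0603 = 6.2383.
Closed form (all zeros inside, monic): I(r) = n·log(r) = 3·log(8) = 6.2383. ✓

I(r) ≈ 6.2383.


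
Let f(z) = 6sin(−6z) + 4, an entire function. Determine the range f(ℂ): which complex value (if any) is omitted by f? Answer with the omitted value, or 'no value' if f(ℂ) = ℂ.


Little Picard bounds the complement of f(ℂ) to at most one point.
sin is entire and surjective onto ℂ: for every w ∈ ℂ, sin(ζ) = w has a solution ζ ∈ ℂ (e.g., via the complex inverse arcsin). With ζ = −6z this gives z = ζ/(-6). Then 6·sin(−6z) takes every value in 6·ℂ = ℂ, and adding 4 is a bijection of ℂ. So f is surjective and omits no value. (Note: only on the real line is sin bounded by [−1, 1].)

Omitted value: no value.


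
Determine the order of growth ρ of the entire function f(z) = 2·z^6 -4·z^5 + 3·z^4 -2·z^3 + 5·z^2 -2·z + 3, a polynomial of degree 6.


|f(z)| ≤ Σ|c_k|·r^k = O(r^6) as r → ∞. Polynomial growth is O(e^{r^ε}) for every ε > 0 (since r^6/e^{r^ε} → 0), so ρ ≤ ε for all ε > 0, i.e. ρ = 0. Every nonconstant polynomial has order 0.
Therefore ρ = 0.

Order ρ = 0.


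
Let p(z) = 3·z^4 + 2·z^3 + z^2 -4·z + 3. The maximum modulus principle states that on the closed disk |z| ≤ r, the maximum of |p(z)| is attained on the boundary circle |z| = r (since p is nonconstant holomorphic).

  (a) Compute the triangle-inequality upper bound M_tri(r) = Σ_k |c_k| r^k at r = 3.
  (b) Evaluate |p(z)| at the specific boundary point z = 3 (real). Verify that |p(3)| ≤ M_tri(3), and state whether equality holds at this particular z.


Coefficients: c_0 = 3, c_1 = -4, c_2 = 1, c_3 = 2, c_4 = 3. Radius r = 3.
Part (a). Triangle bound: M_tri(r) = Σ_k |c_k| r^k
  = |3|·3^0 + |-4|·3^1 + |1|·3^2 + |2|·3^3 + |3|·3^4
  = 3 + 12 + 9 + 54 + 243 = 321.
This bounds M(r) := max_{|z|=r} |p(z)| from above; equality holds iff all terms c_k z^k can be made to align in phase at a single z on |z|=r.
Part (b). At z = 3 (real, on the circle |z| = r):
  p(3) = (3)·3^0 + (-4)·3^1 + (1)·3^2 + (2)·3^3 + (3)·3^4 = 297.
  |p(3)| = 297.
Check: |p(3)| = 297 ≤ 321 = M_tri(3). ✓ Equality does not hold at z = 3 (the coefficients have mixed signs, so the terms do not all align in phase there).

M_tri(3) = 321; |p(3)| = 297; equality at z=3: no.


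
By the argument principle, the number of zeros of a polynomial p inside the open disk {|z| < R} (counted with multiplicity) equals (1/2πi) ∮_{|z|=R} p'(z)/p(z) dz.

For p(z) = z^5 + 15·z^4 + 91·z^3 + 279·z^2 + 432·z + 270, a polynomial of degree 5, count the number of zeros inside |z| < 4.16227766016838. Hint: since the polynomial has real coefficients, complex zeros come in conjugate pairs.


The zeros of p are: (-3 + 1i), (-3 - 1i), -3, -3, -3.
Their magnitudes are: 3.162, 3.162, 3, 3, 3.
Zeros with |z| < R = 4.16227766016838: (-3 + 1i), (-3 - 1i), -3, -3, -3.
Count = 5.
By the argument principle, (1/2πi) ∮_{|z|=R} p'(z)/p(z) dz equals exactly this count.

Number of zeros inside |z| < 4.16227766016838: 5.


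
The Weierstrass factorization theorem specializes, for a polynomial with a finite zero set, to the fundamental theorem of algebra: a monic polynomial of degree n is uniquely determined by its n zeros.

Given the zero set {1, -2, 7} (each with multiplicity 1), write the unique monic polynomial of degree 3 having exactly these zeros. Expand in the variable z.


The polynomial is p(z) = ∏_{α ∈ S} (z − α), where S = {1, -2, 7}.
Expanding the product yields: p(z) = z^3 -6·z^2 -9·z + 14.
The resulting polynomial has degree 3 and real coefficients as required.

p(z) = z^3 -6·z^2 -9·z + 14.


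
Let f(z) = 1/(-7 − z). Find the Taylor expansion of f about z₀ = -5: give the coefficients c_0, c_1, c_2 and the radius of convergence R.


Let w = z − z₀, so z = z₀ + w.
Then -7 − z = -7 − (z₀ + w) = (-7 − z₀) − w = -2 − w.
f(z) = 1/(-2 − w) = (1/(-2)) · 1/(1 − w/(-2)) = Σ_{n≥0} w^n / (-2)^(n+1).
So c_n = 1/(-2)^(n+1):
  c_0 = 1/(-2)^1 = -1/2.
  c_1 = 1/(-2)^2 = 1/4.
  c_2 = 1/(-2)^3 = -1/8.
The series is valid for |w/d| < 1, i.e. |z − z₀| < |d|.
Radius of convergence: R = |-7 − z₀| = |-2| = 2 (distance from z₀ to the singularity z = -7).

c_0 = -1/2, c_1 = 1/4, c_2 = -1/8; R = 2.


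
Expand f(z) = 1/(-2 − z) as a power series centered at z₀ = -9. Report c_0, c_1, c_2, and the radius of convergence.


Let w = z − z₀, so z = z₀ + w.
Then -2 − z = -2 − (z₀ + w) = (-2 − z₀) − w = 7 − w.
f(z) = 1/(7 − w) = (1/(7)) · 1/(1 − w/(7)) = Σ_{n≥0} w^n / (7)^(n+1).
So c_n = 1/(7)^(n+1):
  c_0 = 1/(7)^1 = 1/7.
  c_1 = 1/(7)^2 = 1/49.
  c_2 = 1/(7)^3 = 1/343.
The series is valid for |w/d| < 1, i.e. |z − z₀| < |d|.
Radius of convergence: R = |-2 − z₀| = |7| = 7 (distance from z₀ to the singularity z = -2).

c_0 = 1/7, c_1 = 1/49, c_2 = 1/343; R = 7.


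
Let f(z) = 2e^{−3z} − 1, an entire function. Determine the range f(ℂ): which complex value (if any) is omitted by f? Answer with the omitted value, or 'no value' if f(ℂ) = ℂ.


Little Picard bounds the complement of f(ℂ) to at most one point.
e^{−3z} is never zero on ℂ, so 2·e^{−3z} takes every value in ℂ ∖ {0}. Adding -1 shifts the range to ℂ ∖ {-1}. Thus f omits exactly the value -1.

Omitted value: -1.


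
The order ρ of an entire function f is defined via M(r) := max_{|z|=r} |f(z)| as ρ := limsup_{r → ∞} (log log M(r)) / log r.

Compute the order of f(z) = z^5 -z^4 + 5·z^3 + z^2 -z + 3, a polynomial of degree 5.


|f(z)| ≤ Σ|c_k|·r^k = O(r^5) as r → ∞. Polynomial growth is O(e^{r^ε}) for every ε > 0 (since r^5/e^{r^ε} → 0), so ρ ≤ ε for all ε > 0, i.e. ρ = 0. Every nonconstant polynomial has order 0.
Therefore ρ = 0.

Order ρ = 0.


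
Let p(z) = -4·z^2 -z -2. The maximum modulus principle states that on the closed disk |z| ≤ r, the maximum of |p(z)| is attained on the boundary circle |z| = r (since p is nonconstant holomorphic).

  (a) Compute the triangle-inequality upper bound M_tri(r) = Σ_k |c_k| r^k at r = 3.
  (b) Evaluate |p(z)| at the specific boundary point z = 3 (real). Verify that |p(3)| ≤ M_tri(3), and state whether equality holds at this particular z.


Coefficients: c_0 = -2, c_1 = -1, c_2 = -4. Radius r = 3.
Part (a). Triangle bound: M_tri(r) = Σ_k |c_k| r^k
  = |-2|·3^0 + |-1|·3^1 + |-4|·3^2
  = 2 + 3 + 36 = 41.
This bounds M(r) := max_{|z|=r} |p(z)| from above; equality holds iff all terms c_k z^k can be made to align in phase at a single z on |z|=r.
Part (b). At z = 3 (real, on the circle |z| = r):
  p(3) = (-2)·3^0 + (-1)·3^1 + (-4)·3^2 = -41.
  |p(3)| = 41.
Since all nonzero coefficients share the same sign, |p(3)| = 41 = M_tri(3); the triangle bound is attained at z = 3, so in fact M(r) = 41.

M_tri(3) = 41; |p(3)| = 41; equality at z=3: yes.


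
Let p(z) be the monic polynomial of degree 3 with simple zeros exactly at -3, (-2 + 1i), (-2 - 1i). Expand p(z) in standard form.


The polynomial is p(z) = ∏_{α ∈ S} (z − α), where S = {-3, (-2 + 1i), (-2 - 1i)}.
Expanding the product yields: p(z) = z^3 + 7·z^2 + 17·z + 15.
Note conjugate pairs combine to real quadratics: (z − (-2+1i))(z − (-2−1i)) = z² + 4z + 5.
The resulting polynomial has degree 3 and real coefficients as required.

p(z) = z^3 + 7·z^2 + 17·z + 15.


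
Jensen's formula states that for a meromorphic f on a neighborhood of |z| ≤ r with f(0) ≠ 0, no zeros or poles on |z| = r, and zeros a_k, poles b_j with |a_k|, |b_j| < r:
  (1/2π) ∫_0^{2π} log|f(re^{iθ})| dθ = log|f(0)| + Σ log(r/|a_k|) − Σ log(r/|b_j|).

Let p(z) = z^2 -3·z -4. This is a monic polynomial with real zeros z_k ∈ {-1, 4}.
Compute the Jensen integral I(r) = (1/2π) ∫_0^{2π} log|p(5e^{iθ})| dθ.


Zeros: -1, 4; r = 5.
Inside |z| < r: -1, 4. Outside (|z| ≥ r): ∅.
p(0) = -4, so log|p(0)| = log(4) = 1.3863.
Apply Jensen: I(r) = log|p(0)| + Σ_k log(r/|z_k|), summed over zeros inside |z| < r.
  log(r/|z_k|) for z_k = -1: log(5/1) = 1.6094
  log(r/|z_k|) for z_k = 4: log(5/4) = 0.2231
Sum over inside zeros: 1.8326.
I(r) = log|p(0)| + (inside sum) = 1.3863 + 1.8326 = 3.2189.
Closed form (all zeros inside, monic): I(r) = n·log(r) = 2·log(5) = 3.2189. ✓

I(r) ≈ 3.2189.


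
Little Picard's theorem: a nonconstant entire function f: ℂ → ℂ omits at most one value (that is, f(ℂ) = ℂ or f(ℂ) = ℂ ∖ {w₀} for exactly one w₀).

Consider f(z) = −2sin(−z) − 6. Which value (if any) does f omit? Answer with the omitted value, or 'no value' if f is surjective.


Little Picard bounds the complement of f(ℂ) to at most one point.
sin is entire and surjective onto ℂ: for every w ∈ ℂ, sin(ζ) = w has a solution ζ ∈ ℂ (e.g., via the complex inverse arcsin). With ζ = −z this gives z = ζ/(-1). Then -2·sin(−z) takes every value in -2·ℂ = ℂ, and adding -6 is a bijection of ℂ. So f is surjective and omits no value. (Note: only on the real line is sin bounded by [−1, 1].)

Omitted value: no value.


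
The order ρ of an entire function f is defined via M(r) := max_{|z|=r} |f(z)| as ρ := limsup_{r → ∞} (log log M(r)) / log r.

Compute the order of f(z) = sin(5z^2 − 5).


Write sin(w) = (e^{iw} ± e^{−iw})/(2 or 2i), so |sin(w)| ≤ e^{|w|}. With w = 5z^2 − 5, |w| ≤ 5r^2 + 5 on |z|=r, giving M(r) ≤ e^{5r^2 + 5} and ρ ≤ 2. For the lower bound, choose z on |z|=r with 5z^2 purely imaginary of modulus 5r^2; then |sin(5z^2 − 5)| grows like e^{5r^2}/2, so ρ ≥ 2. Hence ρ = 2.
Therefore ρ = 2.

Order ρ = 2.


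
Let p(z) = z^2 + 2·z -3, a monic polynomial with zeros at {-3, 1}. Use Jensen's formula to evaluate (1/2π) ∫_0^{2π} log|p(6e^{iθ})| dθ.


Zeros: -3, 1; r = 6.
Inside |z| < r: -3, 1. Outside (|z| ≥ r): ∅.
p(0) = -3, so log|p(0)| = log(3) = 1.0986.
Apply Jensen: I(r) = log|p(0)| + Σ_k log(r/|z_k|), summed over zeros inside |z| < r.
  log(r/|z_k|) for z_k = -3: log(6/3) = 0.6931
  log(r/|z_k|) for z_k = 1: log(6/1) = 1.7918
Sum over inside zeros: 2.4849.
I(r) = log|p(0)| + (inside sum) = 1.0986 + 2.4849 = 3.5835.
Closed form (all zeros inside, monic): I(r) = n·log(r) = 2·log(6) = 3.5835. ✓

I(r) ≈ 3.5835.


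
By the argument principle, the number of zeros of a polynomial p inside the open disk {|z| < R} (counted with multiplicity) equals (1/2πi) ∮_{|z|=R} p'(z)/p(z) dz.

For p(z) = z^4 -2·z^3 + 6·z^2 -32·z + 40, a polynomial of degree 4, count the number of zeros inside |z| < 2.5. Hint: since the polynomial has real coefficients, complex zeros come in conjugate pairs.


The zeros of p are: 2, (-1 + 3i), (-1 - 3i), 2.
Their magnitudes are: 2, 3.162, 3.162, 2.
Zeros with |z| < R = 2.5: 2, 2.
Count = 2.
By the argument principle, (1/2πi) ∮_{|z|=R} p'(z)/p(z) dz equals exactly this count.

Number of zeros inside |z| < 2.5: 2.


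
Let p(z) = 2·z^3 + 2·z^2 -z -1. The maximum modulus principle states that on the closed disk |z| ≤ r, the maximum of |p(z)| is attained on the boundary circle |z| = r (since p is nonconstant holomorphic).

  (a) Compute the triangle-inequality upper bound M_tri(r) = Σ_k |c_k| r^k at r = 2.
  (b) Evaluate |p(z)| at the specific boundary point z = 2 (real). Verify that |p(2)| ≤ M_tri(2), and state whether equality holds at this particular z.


Coefficients: c_0 = -1, c_1 = -1, c_2 = 2, c_3 = 2. Radius r = 2.
Part (a). Triangle bound: M_tri(r) = Σ_k |c_k| r^k
  = |-1|·2^0 + |-1|·2^1 + |2|·2^2 + |2|·2^3
  = 1 + 2 + 8 + 16 = 27.
This bounds M(r) := max_{|z|=r} |p(z)| from above; equality holds iff all terms c_k z^k can be made to align in phase at a single z on |z|=r.
Part (b). At z = 2 (real, on the circle |z| = r):
  p(2) = (-1)·2^0 + (-1)·2^1 + (2)·2^2 + (2)·2^3 = 21.
  |p(2)| = 21.
Check: |p(2)| = 21 ≤ 27 = M_tri(2). ✓ Equality does not hold at z = 2 (the coefficients have mixed signs, so the terms do not all align in phase there).

M_tri(2) = 27; |p(2)| = 21; equality at z=2: no.


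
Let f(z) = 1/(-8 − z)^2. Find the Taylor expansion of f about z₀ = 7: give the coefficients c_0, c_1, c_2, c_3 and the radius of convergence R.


Let w = z − z₀, so z = z₀ + w.
Then -8 − z = -8 − (z₀ + w) = (-8 − z₀) − w = -15 − w.
f(z) = 1/(-15 − w)^2 = (1/(-15)^2) · (1 − w/(-15))^{−2}.
By the binomial series (1−u)^{−2} = Σ_{n≥0} C(n+1, 1) u^n for |u|<1, with u = w/(-15):
  c_n = C(n+1, 1) / (-15)^(n+2).
  c_0 = 1/(-15)^2 = 1/225.
  c_1 = 2/(-15)^3 = -2/3375.
  c_2 = 3/(-15)^4 = 1/16875.
  c_3 = 4/(-15)^5 = -4/759375.
The series is valid for |w/d| < 1, i.e. |z − z₀| < |d|.
Radius of convergence: R = |-8 − z₀| = |-15| = 15 (distance from z₀ to the singularity z = -8).

c_0 = 1/225, c_1 = -2/3375, c_2 = 1/16875, c_3 = -4/759375; R = 15.


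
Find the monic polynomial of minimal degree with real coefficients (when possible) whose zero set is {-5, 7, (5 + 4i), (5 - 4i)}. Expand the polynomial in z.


The polynomial is p(z) = ∏_{α ∈ S} (z − α), where S = {-5, 7, (5 + 4i), (5 - 4i)}.
Expanding the product yields: p(z) = z^4 -12·z^3 + 26·z^2 + 268·z -1435.
Note conjugate pairs combine to real quadratics: (z − (5+4i))(z − (5−4i)) = z² − 10z + 41.
The resulting polynomial has degree 4 and real coefficients as required.

p(z) = z^4 -12·z^3 + 26·z^2 + 268·z -1435.


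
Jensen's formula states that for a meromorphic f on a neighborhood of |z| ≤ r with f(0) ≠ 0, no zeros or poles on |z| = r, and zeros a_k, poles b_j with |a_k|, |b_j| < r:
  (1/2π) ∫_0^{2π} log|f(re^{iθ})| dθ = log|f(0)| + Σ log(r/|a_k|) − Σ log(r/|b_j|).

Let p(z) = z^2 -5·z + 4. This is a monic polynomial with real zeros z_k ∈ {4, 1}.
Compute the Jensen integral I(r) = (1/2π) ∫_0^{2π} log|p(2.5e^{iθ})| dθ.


Zeros: 1, 4; r = 2.5.
Inside |z| < r: 1. Outside (|z| ≥ r): 4.
p(0) = 4, so log|p(0)| = log(4) = 1.3863.
Apply Jensen: I(r) = log|p(0)| + Σ_k log(r/|z_k|), summed over zeros inside |z| < r.
  log(r/|z_k|) for z_k = 1: log(2.5/1) = 0.9163
  Outside zeros (4) contribute nothing to the Jensen sum.
Sum over inside zeros: 0.9163.
I(r) = log|p(0)| + (inside sum) = 1.3863 + 0.9163 = 2.3026.
Note: since some zeros are outside |z| ≤ r, the simplified n·log(r) form does NOT apply — only the inside zeros contribute.

I(r) ≈ 2.3026.


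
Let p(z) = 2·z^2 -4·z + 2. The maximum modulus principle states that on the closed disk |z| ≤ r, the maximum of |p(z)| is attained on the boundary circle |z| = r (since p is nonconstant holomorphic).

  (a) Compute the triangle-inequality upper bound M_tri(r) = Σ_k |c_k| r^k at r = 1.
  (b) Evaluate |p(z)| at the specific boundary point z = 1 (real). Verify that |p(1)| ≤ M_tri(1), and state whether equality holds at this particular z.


Coefficients: c_0 = 2, c_1 = -4, c_2 = 2. Radius r = 1.
Part (a). Triangle bound: M_tri(r) = Σ_k |c_k| r^k
  = |2|·1^0 + |-4|·1^1 + |2|·1^2
  = 2 + 4 + 2 = 8.
This bounds M(r) := max_{|z|=r} |p(z)| from above; equality holds iff all terms c_k z^k can be made to align in phase at a single z on |z|=r.
Part (b). At z = 1 (real, on the circle |z| = r):
  p(1) = (2)·1^0 + (-4)·1^1 + (2)·1^2 = 0.
  |p(1)| = 0.
Check: |p(1)| = 0 ≤ 8 = M_tri(1). ✓ Equality does not hold at z = 1 (the coefficients have mixed signs, so the terms do not all align in phase there).

M_tri(1) = 8; |p(1)| = 0; equality at z=1: no.
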